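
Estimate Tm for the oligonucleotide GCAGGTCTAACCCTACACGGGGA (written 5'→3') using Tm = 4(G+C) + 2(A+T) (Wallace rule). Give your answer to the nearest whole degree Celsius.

Base counts: A=6, T=3, G=7, C=7 (length 23).
Tm = 2·(6+3) + 4·(7+7) = 2·9 + 4·14 = 18 + 56 = 74°C.

74°C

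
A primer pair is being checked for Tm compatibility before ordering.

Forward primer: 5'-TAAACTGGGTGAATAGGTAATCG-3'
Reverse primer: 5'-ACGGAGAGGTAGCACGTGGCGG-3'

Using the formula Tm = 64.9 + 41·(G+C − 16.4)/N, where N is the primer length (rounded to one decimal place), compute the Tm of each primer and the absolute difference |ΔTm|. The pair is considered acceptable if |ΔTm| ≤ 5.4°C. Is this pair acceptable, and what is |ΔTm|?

|ΔTm| = 10.6°C; the pair is not acceptable.

Forward: G+C = 9, N = 23 → Tm = 64.9 + 41·(9 − 16.4)/23 = 51.7°C.
Reverse: G+C = 15, N = 22 → Tm = 64.9 + 41·(15 − 16.4)/22 = 62.3°C.
|ΔTm| = |51.7 − 62.3| = 10.6°C, > 5.4°C.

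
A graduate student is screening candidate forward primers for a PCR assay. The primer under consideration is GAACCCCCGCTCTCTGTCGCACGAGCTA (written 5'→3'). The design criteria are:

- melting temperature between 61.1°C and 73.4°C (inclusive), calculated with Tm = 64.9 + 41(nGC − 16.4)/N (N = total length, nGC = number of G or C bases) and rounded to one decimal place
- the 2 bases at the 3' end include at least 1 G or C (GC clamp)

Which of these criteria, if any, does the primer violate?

Base counts: A=5, T=5, G=6, C=12 (length 28).
Tm: Tm = 64.9 + 41·(18 − 16.4)/28 = 67.2°C ✓
GC clamp: 3' end TA has 0 G/C, need ≥1 ✗

Fails: GC clamp.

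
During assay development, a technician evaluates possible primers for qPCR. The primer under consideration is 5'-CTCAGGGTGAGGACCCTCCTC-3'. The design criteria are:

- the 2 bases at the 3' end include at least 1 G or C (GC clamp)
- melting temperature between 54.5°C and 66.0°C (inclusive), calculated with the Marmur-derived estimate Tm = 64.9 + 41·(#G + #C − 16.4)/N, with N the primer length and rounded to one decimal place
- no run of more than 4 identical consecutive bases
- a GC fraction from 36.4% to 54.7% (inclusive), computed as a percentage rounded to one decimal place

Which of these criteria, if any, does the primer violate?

Base counts: A=3, T=4, G=6, C=8 (length 21).
GC clamp: 3' end TC has 1 G/C ✓
Tm: Tm = 64.9 + 41·(14 − 16.4)/21 = 60.2°C ✓
homopolymer run: longest run = 3 ✓
GC content: GC 14/21 = 66.7%, outside 36.4–54.7% ✗

Fails: GC content.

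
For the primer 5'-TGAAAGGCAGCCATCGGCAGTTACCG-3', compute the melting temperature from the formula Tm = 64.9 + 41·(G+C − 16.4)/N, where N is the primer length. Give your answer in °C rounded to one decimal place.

Base counts: A=7, T=4, G=8, C=7; G+C = 15, N = 26.
Tm = 64.9 + 41·(15 − 16.4)/26 = 64.9 + -57.40/26 = 62.7°C.

62.7°C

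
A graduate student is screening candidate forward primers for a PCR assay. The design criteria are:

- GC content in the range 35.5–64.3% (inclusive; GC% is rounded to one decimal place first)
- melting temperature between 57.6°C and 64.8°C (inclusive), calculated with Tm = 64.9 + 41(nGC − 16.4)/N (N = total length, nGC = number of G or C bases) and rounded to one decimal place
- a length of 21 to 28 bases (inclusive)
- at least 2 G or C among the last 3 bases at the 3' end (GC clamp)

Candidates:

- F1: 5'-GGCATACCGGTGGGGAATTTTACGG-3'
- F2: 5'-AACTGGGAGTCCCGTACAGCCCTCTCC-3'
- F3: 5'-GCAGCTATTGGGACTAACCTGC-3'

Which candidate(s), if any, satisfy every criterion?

F1 (25 nt, A=5 T=6 G=10 C=4): GC 14/25 = 56.0% ✓; Tm = 64.9 + 41·(14 − 16.4)/25 = 61.0°C ✓; length 25 ✓; 3' end CGG has 3 G/C ✓ — passes.
F2 (27 nt, A=5 T=5 G=6 C=11): GC 17/27 = 63.0% ✓; Tm = 64.9 + 41·(17 − 16.4)/27 = 65.8°C, outside 57.6–64.8°C ✗; length 27 ✓; 3' end TCC has 2 G/C ✓ — fails.
F3 (22 nt, A=5 T=5 G=6 C=6): GC 12/22 = 54.5% ✓; Tm = 64.9 + 41·(12 − 16.4)/22 = 56.7°C, outside 57.6–64.8°C ✗; length 22 ✓; 3' end TGC has 2 G/C ✓ — fails.

F1 only.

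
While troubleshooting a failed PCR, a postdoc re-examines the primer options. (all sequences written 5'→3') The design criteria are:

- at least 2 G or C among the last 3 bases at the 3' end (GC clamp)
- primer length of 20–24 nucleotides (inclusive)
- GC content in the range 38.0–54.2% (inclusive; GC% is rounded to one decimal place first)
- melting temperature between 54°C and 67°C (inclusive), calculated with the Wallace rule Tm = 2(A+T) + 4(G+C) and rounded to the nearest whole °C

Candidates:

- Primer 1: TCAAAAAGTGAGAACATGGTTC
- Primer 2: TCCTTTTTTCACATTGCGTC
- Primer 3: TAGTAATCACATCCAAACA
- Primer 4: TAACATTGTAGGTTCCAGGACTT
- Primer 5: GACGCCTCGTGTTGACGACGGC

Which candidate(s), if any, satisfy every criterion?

Primer 2 only.

Primer 1 (22 nt, A=9 T=5 G=5 C=3): 3' end TTC has 1 G/C, need ≥2 ✗; length 22 ✓; GC 8/22 = 36.4%, outside 38.0–54.2% ✗; Tm = 2·14 + 4·8 = 60°C ✓ — fails.
Primer 2 (20 nt, A=2 T=10 G=2 C=6): 3' end GTC has 2 G/C ✓; length 20 ✓; GC 8/20 = 40.0% ✓; Tm = 2·12 + 4·8 = 56°C ✓ — passes.
Primer 3 (19 nt, A=9 T=4 G=1 C=5): 3' end ACA has 1 G/C, need ≥2 ✗; length 19, outside 20–24 ✗; GC 6/19 = 31.6%, outside 38.0–54.2% ✗; Tm = 2·13 + 4·6 = 50°C, outside 54–67°C ✗ — fails.
Primer 4 (23 nt, A=6 T=8 G=5 C=4): 3' end CTT has 1 G/C, need ≥2 ✗; length 23 ✓; GC 9/23 = 39.1% ✓; Tm = 2·14 + 4·9 = 64°C ✓ — fails.
Primer 5 (22 nt, A=3 T=4 G=8 C=7): 3' end GGC has 3 G/C ✓; length 22 ✓; GC 15/22 = 68.2%, outside 38.0–54.2% ✗; Tm = 2·7 + 4·15 = 74°C, outside 54–67°C ✗ — fails.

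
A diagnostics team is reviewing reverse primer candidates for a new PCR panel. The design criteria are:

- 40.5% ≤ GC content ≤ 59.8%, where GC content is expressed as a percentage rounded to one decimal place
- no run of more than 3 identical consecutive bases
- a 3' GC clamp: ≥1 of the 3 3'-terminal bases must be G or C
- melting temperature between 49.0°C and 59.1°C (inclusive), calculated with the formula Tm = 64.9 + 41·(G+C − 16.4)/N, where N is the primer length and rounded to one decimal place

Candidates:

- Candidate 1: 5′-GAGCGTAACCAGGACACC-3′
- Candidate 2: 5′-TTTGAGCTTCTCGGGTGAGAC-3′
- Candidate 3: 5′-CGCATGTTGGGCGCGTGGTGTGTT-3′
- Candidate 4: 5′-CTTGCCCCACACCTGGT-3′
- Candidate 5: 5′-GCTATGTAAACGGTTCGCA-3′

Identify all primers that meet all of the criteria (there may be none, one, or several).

Candidate 1 (18 nt, A=6 T=1 G=5 C=6): GC 11/18 = 61.1%, outside 40.5–59.8% ✗; longest run = 2 ✓; 3' end ACC has 2 G/C ✓; Tm = 64.9 + 41·(11 − 16.4)/18 = 52.6°C ✓ — fails.
Candidate 2 (21 nt, A=3 T=7 G=7 C=4): GC 11/21 = 52.4% ✓; longest run = 3 ✓; 3' end GAC has 2 G/C ✓; Tm = 64.9 + 41·(11 − 16.4)/21 = 54.4°C ✓ — passes.
Candidate 3 (24 nt, A=1 T=8 G=11 C=4): GC 15/24 = 62.5%, outside 40.5–59.8% ✗; longest run = 3 ✓; 3' end GTT has 1 G/C ✓; Tm = 64.9 + 41·(15 − 16.4)/24 = 62.5°C, outside 49.0–59.1°C ✗ — fails.
Candidate 4 (17 nt, A=2 T=4 G=3 C=8): GC 11/17 = 64.7%, outside 40.5–59.8% ✗; longest run = 4, exceeds 3 ✗; 3' end GGT has 2 G/C ✓; Tm = 64.9 + 41·(11 − 16.4)/17 = 51.9°C ✓ — fails.
Candidate 5 (19 nt, A=5 T=5 G=5 C=4): GC 9/19 = 47.4% ✓; longest run = 3 ✓; 3' end GCA has 2 G/C ✓; Tm = 64.9 + 41·(9 − 16.4)/19 = 48.9°C, outside 49.0–59.1°C ✗ — fails.

Candidate 2 only.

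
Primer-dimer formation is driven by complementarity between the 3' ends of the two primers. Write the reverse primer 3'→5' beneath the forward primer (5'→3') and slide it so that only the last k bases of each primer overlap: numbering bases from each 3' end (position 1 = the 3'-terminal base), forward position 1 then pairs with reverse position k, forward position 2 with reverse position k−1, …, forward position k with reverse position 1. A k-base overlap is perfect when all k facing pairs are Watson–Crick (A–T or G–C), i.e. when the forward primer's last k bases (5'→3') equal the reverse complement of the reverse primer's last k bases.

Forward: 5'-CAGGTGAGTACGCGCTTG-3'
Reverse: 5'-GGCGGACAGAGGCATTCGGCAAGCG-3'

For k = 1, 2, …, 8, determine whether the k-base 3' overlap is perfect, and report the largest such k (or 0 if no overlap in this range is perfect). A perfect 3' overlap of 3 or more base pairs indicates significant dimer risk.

Last 8 bases (5'→3') — forward …CGCGCTTG, reverse …GGCAAGCG.
Reverse complement of the reverse primer's last 8 bases: CGCTTGCC; its first k bases are the reverse complement of the reverse primer's last k bases, so a perfect k-base overlap needs the forward primer's last k bases to equal them.
Comparing (forward last k vs required): k=1: G vs C ✗; k=2: TG vs CG ✗; k=3: TTG vs CGC ✗; k=4: CTTG vs CGCT ✗; k=5: GCTTG vs CGCTT ✗; k=6: CGCTTG vs CGCTTG ✓; k=7: GCGCTTG vs CGCTTGC ✗; k=8: CGCGCTTG vs CGCTTGCC ✗.
Only k = 6 is perfect, so the longest perfect 3' overlap is 6.

Longest perfect overlap: 6 complementary base pairs; significant dimer risk (threshold 3).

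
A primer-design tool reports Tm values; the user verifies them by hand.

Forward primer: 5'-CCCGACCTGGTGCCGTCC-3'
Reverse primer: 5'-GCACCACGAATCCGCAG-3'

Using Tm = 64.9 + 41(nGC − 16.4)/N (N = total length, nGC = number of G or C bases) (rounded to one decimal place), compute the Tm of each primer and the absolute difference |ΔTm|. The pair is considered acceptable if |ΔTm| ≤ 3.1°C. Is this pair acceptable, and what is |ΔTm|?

|ΔTm| = 7.5°C; the pair is not acceptable.

Forward: G+C = 14, N = 18 → Tm = 64.9 + 41·(14 − 16.4)/18 = 59.4°C.
Reverse: G+C = 11, N = 17 → Tm = 64.9 + 41·(11 − 16.4)/17 = 51.9°C.
|ΔTm| = |59.4 − 51.9| = 7.5°C, > 3.1°C.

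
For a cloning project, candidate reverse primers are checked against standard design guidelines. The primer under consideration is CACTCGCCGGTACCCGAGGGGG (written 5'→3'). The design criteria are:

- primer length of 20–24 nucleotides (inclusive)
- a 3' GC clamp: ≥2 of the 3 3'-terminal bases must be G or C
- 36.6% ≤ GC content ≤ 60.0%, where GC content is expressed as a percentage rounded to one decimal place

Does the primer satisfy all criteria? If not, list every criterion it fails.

Base counts: A=3, T=2, G=9, C=8 (length 22).
length: length 22 ✓
GC clamp: 3' end GGG has 3 G/C ✓
GC content: GC 17/22 = 77.3%, outside 36.6–60.0% ✗

Fails: GC content.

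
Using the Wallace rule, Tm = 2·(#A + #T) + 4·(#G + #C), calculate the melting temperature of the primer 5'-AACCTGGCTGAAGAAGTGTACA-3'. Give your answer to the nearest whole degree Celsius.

64°C

Base counts: A=8, T=4, G=6, C=4 (length 22).
Tm = 2·(8+4) + 4·(6+4) = 2·12 + 4·10 = 24 + 40 = 64°C.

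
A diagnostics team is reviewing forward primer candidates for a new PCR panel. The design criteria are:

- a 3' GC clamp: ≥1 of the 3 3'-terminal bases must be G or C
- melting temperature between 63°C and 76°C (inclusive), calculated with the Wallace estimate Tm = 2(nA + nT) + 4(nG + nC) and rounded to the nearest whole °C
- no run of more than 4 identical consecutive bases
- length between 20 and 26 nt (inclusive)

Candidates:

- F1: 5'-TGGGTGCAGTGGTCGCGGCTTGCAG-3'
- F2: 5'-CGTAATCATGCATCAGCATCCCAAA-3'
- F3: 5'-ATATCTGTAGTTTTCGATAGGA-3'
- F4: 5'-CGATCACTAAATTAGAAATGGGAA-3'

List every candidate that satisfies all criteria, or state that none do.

F4 only.

F1 (25 nt, A=2 T=6 G=12 C=5): 3' end CAG has 2 G/C ✓; Tm = 2·8 + 4·17 = 84°C, outside 63–76°C ✗; longest run = 3 ✓; length 25 ✓ — fails.
F2 (25 nt, A=9 T=5 G=3 C=8): 3' end AAA has 0 G/C, need ≥1 ✗; Tm = 2·14 + 4·11 = 72°C ✓; longest run = 3 ✓; length 25 ✓ — fails.
F3 (22 nt, A=6 T=9 G=5 C=2): 3' end GGA has 2 G/C ✓; Tm = 2·15 + 4·7 = 58°C, outside 63–76°C ✗; longest run = 4 ✓; length 22 ✓ — fails.
F4 (24 nt, A=11 T=5 G=5 C=3): 3' end GAA has 1 G/C ✓; Tm = 2·16 + 4·8 = 64°C ✓; longest run = 3 ✓; length 24 ✓ — passes.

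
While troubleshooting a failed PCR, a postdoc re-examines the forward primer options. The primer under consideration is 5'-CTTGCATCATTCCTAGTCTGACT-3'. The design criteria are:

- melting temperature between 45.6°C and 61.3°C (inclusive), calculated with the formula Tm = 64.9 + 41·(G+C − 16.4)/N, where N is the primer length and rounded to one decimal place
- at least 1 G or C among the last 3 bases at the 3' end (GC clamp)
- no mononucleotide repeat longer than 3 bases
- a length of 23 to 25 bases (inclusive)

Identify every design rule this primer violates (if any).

Meets all criteria.

Base counts: A=4, T=9, G=3, C=7 (length 23).
Tm: Tm = 64.9 + 41·(10 − 16.4)/23 = 53.5°C ✓
GC clamp: 3' end ACT has 1 G/C ✓
homopolymer run: longest run = 2 ✓
length: length 23 ✓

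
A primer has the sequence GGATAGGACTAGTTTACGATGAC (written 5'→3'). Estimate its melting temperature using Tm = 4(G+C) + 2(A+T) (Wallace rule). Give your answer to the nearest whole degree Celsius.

66°C

Base counts: A=7, T=6, G=7, C=3 (length 23).
Tm = 2·(7+6) + 4·(7+3) = 2·13 + 4·10 = 26 + 40 = 66°C.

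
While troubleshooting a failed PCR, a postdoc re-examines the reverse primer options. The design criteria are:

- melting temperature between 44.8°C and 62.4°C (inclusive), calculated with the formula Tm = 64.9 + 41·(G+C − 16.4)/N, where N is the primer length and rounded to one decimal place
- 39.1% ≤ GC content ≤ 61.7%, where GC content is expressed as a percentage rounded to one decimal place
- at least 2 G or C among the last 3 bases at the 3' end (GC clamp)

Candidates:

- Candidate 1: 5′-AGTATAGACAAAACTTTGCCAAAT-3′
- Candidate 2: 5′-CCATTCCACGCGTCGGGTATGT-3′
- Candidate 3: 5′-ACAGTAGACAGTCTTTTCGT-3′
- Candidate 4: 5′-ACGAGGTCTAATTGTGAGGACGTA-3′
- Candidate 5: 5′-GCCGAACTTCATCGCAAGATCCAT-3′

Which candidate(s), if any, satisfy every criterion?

Candidate 3 only.

Candidate 1 (24 nt, A=11 T=6 G=3 C=4): Tm = 64.9 + 41·(7 − 16.4)/24 = 48.8°C ✓; GC 7/24 = 29.2%, outside 39.1–61.7% ✗; 3' end AAT has 0 G/C, need ≥2 ✗ — fails.
Candidate 2 (22 nt, A=3 T=6 G=6 C=7): Tm = 64.9 + 41·(13 − 16.4)/22 = 58.6°C ✓; GC 13/22 = 59.1% ✓; 3' end TGT has 1 G/C, need ≥2 ✗ — fails.
Candidate 3 (20 nt, A=5 T=7 G=4 C=4): Tm = 64.9 + 41·(8 − 16.4)/20 = 47.7°C ✓; GC 8/20 = 40.0% ✓; 3' end CGT has 2 G/C ✓ — passes.
Candidate 4 (24 nt, A=7 T=6 G=8 C=3): Tm = 64.9 + 41·(11 − 16.4)/24 = 55.7°C ✓; GC 11/24 = 45.8% ✓; 3' end GTA has 1 G/C, need ≥2 ✗ — fails.
Candidate 5 (24 nt, A=7 T=5 G=4 C=8): Tm = 64.9 + 41·(12 − 16.4)/24 = 57.4°C ✓; GC 12/24 = 50.0% ✓; 3' end CAT has 1 G/C, need ≥2 ✗ — fails.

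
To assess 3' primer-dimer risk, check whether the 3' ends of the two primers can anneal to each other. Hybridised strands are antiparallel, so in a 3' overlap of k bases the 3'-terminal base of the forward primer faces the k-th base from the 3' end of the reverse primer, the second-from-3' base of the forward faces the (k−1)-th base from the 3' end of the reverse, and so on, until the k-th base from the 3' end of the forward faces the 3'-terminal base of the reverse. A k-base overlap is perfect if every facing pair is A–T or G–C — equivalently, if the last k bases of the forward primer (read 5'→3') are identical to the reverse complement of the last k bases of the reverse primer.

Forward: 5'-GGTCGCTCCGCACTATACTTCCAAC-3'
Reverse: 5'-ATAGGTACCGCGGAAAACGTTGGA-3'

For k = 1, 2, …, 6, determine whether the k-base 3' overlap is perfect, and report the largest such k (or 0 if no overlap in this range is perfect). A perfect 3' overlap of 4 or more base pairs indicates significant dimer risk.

Last 6 bases (5'→3') — forward …TCCAAC, reverse …GTTGGA.
Reverse complement of the reverse primer's last 6 bases: TCCAAC; its first k bases are the reverse complement of the reverse primer's last k bases, so a perfect k-base overlap needs the forward primer's last k bases to equal them.
Comparing (forward last k vs required): k=1: C vs T ✗; k=2: AC vs TC ✗; k=3: AAC vs TCC ✗; k=4: CAAC vs TCCA ✗; k=5: CCAAC vs TCCAA ✗; k=6: TCCAAC vs TCCAAC ✓.
Only k = 6 is perfect, so the longest perfect 3' overlap is 6.

Longest perfect overlap: 6 complementary base pairs; significant dimer risk (threshold 4).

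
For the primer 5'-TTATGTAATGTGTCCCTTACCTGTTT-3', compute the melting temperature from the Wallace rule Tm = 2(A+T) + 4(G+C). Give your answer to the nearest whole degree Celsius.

Base counts: A=4, T=13, G=4, C=5 (length 26).
Tm = 2·(4+13) + 4·(4+5) = 2·17 + 4·9 = 34 + 36 = 70°C.

70°C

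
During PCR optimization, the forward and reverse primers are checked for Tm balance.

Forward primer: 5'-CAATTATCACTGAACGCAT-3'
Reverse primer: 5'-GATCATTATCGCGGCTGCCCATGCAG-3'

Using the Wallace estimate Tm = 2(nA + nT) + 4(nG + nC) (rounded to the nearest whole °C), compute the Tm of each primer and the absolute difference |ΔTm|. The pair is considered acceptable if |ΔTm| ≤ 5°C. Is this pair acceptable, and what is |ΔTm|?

Forward: A=7 T=5 G=2 C=5 → Tm = 2·12 + 4·7 = 52°C.
Reverse: A=5 T=6 G=7 C=8 → Tm = 2·11 + 4·15 = 82°C.
|ΔTm| = |52 − 82| = 30°C, > 5°C.

|ΔTm| = 30°C; the pair is not acceptable.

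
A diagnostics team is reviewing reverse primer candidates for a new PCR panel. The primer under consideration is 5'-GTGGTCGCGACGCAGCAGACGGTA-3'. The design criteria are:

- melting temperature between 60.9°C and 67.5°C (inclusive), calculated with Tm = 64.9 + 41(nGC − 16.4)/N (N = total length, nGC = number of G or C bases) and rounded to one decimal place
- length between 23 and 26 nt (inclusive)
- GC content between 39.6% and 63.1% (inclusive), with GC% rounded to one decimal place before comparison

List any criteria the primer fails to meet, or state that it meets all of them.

Base counts: A=5, T=3, G=10, C=6 (length 24).
Tm: Tm = 64.9 + 41·(16 − 16.4)/24 = 64.2°C ✓
length: length 24 ✓
GC content: GC 16/24 = 66.7%, outside 39.6–63.1% ✗

Fails: GC content.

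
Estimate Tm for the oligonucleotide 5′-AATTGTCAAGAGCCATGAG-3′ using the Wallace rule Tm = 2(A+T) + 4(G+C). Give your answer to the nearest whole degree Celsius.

Base counts: A=7, T=4, G=5, C=3 (length 19).
Tm = 2·(7+4) + 4·(5+3) = 2·11 + 4·8 = 22 + 32 = 54°C.

54°C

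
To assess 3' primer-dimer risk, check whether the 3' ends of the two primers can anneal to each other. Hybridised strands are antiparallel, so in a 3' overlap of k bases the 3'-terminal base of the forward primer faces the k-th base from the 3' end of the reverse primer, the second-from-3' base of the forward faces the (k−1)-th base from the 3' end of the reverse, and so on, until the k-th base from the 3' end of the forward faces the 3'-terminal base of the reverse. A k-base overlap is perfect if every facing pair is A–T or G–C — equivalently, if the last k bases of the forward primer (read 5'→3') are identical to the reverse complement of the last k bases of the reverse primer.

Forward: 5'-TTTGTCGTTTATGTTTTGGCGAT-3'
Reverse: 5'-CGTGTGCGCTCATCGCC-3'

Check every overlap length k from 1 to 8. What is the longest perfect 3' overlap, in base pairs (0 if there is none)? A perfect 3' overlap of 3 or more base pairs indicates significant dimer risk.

Last 8 bases (5'→3') — forward …TTGGCGAT, reverse …TCATCGCC.
Reverse complement of the reverse primer's last 8 bases: GGCGATGA; its first k bases are the reverse complement of the reverse primer's last k bases, so a perfect k-base overlap needs the forward primer's last k bases to equal them.
Comparing (forward last k vs required): k=1: T vs G ✗; k=2: AT vs GG ✗; k=3: GAT vs GGC ✗; k=4: CGAT vs GGCG ✗; k=5: GCGAT vs GGCGA ✗; k=6: GGCGAT vs GGCGAT ✓; k=7: TGGCGAT vs GGCGATG ✗; k=8: TTGGCGAT vs GGCGATGA ✗.
Only k = 6 is perfect, so the longest perfect 3' overlap is 6.

Longest perfect overlap: 6 complementary base pairs; significant dimer risk (threshold 3).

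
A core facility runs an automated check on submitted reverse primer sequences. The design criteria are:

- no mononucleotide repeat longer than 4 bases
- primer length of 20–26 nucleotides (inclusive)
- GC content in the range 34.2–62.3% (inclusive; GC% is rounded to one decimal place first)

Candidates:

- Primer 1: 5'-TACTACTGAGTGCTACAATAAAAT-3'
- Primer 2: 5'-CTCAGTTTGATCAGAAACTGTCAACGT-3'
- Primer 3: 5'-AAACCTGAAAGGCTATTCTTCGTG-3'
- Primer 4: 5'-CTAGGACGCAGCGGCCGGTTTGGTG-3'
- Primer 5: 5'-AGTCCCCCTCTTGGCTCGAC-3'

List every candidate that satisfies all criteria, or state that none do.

Primer 3 only.

Primer 1 (24 nt, A=10 T=7 G=3 C=4): longest run = 4 ✓; length 24 ✓; GC 7/24 = 29.2%, outside 34.2–62.3% ✗ — fails.
Primer 2 (27 nt, A=8 T=8 G=5 C=6): longest run = 3 ✓; length 27, outside 20–26 ✗; GC 11/27 = 40.7% ✓ — fails.
Primer 3 (24 nt, A=7 T=7 G=5 C=5): longest run = 3 ✓; length 24 ✓; GC 10/24 = 41.7% ✓ — passes.
Primer 4 (25 nt, A=3 T=5 G=11 C=6): longest run = 3 ✓; length 25 ✓; GC 17/25 = 68.0%, outside 34.2–62.3% ✗ — fails.
Primer 5 (20 nt, A=2 T=5 G=4 C=9): longest run = 5, exceeds 4 ✗; length 20 ✓; GC 13/20 = 65.0%, outside 34.2–62.3% ✗ — fails.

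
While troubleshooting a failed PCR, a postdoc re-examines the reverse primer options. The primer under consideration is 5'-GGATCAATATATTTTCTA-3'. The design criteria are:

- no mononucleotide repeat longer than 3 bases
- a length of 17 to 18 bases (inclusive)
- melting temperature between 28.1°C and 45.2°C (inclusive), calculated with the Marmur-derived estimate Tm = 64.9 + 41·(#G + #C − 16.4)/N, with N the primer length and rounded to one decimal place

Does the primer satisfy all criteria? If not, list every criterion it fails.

Fails: homopolymer run.

Base counts: A=6, T=8, G=2, C=2 (length 18).
homopolymer run: longest run = 4, exceeds 3 ✗
length: length 18 ✓
Tm: Tm = 64.9 + 41·(4 − 16.4)/18 = 36.7°C ✓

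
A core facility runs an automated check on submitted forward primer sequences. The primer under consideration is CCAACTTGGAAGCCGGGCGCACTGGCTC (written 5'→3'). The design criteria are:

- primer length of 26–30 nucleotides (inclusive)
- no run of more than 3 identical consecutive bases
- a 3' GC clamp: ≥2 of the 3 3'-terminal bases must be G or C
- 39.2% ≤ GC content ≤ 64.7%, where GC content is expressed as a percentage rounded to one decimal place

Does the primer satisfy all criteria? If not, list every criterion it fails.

Base counts: A=5, T=4, G=9, C=10 (length 28).
length: length 28 ✓
homopolymer run: longest run = 3 ✓
GC clamp: 3' end CTC has 2 G/C ✓
GC content: GC 19/28 = 67.9%, outside 39.2–64.7% ✗

Fails: GC content.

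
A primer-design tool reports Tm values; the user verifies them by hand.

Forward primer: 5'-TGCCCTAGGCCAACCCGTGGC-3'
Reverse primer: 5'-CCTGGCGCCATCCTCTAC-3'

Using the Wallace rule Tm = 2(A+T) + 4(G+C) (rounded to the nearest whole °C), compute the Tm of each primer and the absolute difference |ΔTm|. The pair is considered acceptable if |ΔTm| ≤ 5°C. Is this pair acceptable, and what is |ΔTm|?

Forward: A=3 T=3 G=6 C=9 → Tm = 2·6 + 4·15 = 72°C.
Reverse: A=2 T=4 G=3 C=9 → Tm = 2·6 + 4·12 = 60°C.
|ΔTm| = |72 − 60| = 12°C, > 5°C.

|ΔTm| = 12°C; the pair is not acceptable.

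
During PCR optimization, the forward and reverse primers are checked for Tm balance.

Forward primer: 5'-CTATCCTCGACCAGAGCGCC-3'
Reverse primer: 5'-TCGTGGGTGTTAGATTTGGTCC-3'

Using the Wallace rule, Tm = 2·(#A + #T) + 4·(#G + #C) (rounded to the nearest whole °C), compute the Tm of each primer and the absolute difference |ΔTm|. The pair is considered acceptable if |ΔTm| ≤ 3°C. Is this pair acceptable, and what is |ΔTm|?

Forward: A=4 T=3 G=4 C=9 → Tm = 2·7 + 4·13 = 66°C.
Reverse: A=2 T=9 G=8 C=3 → Tm = 2·11 + 4·11 = 66°C.
|ΔTm| = |66 − 66| = 0°C, ≤ 3°C.

|ΔTm| = 0°C; the pair is acceptable.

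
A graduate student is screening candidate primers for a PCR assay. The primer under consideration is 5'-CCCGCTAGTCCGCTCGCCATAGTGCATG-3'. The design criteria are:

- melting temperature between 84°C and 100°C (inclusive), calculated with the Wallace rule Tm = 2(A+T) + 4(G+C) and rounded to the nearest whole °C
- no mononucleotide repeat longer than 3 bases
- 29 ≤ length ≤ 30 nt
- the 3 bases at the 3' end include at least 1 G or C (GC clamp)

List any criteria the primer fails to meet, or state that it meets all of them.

Fails: length.

Base counts: A=4, T=6, G=7, C=11 (length 28).
Tm: Tm = 2·10 + 4·18 = 92°C ✓
homopolymer run: longest run = 3 ✓
length: length 28, outside 29–30 ✗
GC clamp: 3' end ATG has 1 G/C ✓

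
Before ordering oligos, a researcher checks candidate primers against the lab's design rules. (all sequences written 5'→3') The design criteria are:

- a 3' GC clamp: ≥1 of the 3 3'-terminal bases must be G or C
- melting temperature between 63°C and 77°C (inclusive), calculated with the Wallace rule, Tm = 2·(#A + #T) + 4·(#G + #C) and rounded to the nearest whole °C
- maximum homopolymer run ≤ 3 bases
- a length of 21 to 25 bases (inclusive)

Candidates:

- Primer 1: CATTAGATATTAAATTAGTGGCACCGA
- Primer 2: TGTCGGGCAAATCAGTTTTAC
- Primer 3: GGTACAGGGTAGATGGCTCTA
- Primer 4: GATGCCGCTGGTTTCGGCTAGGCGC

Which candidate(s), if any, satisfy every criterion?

Primer 1 (27 nt, A=10 T=8 G=5 C=4): 3' end CGA has 2 G/C ✓; Tm = 2·18 + 4·9 = 72°C ✓; longest run = 3 ✓; length 27, outside 21–25 ✗ — fails.
Primer 2 (21 nt, A=5 T=7 G=5 C=4): 3' end TAC has 1 G/C ✓; Tm = 2·12 + 4·9 = 60°C, outside 63–77°C ✗; longest run = 4, exceeds 3 ✗; length 21 ✓ — fails.
Primer 3 (21 nt, A=5 T=5 G=8 C=3): 3' end CTA has 1 G/C ✓; Tm = 2·10 + 4·11 = 64°C ✓; longest run = 3 ✓; length 21 ✓ — passes.
Primer 4 (25 nt, A=2 T=6 G=10 C=7): 3' end CGC has 3 G/C ✓; Tm = 2·8 + 4·17 = 84°C, outside 63–77°C ✗; longest run = 3 ✓; length 25 ✓ — fails.

Primer 3 only.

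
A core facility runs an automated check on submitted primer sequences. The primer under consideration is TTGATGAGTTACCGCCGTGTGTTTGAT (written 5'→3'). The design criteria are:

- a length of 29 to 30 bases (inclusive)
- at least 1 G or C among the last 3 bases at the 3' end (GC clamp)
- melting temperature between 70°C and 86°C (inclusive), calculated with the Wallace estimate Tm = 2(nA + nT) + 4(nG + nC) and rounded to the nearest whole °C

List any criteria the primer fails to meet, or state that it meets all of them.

Base counts: A=4, T=11, G=8, C=4 (length 27).
length: length 27, outside 29–30 ✗
GC clamp: 3' end GAT has 1 G/C ✓
Tm: Tm = 2·15 + 4·12 = 78°C ✓

Fails: length.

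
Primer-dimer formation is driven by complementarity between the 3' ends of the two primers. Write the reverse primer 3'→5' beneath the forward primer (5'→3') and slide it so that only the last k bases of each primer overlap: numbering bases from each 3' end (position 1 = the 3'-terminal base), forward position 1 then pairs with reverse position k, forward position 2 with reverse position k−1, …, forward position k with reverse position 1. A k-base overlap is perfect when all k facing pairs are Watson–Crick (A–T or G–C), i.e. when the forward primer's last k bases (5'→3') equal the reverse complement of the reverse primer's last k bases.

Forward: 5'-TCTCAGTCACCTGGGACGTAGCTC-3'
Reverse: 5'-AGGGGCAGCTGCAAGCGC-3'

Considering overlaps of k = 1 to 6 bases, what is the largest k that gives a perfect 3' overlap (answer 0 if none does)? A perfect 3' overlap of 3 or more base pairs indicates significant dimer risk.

Longest perfect overlap: 0 complementary base pairs; below the dimer-risk threshold (threshold 3).

Last 6 bases (5'→3') — forward …TAGCTC, reverse …AAGCGC.
Reverse complement of the reverse primer's last 6 bases: GCGCTT; its first k bases are the reverse complement of the reverse primer's last k bases, so a perfect k-base overlap needs the forward primer's last k bases to equal them.
Comparing (forward last k vs required): k=1: C vs G ✗; k=2: TC vs GC ✗; k=3: CTC vs GCG ✗; k=4: GCTC vs GCGC ✗; k=5: AGCTC vs GCGCT ✗; k=6: TAGCTC vs GCGCTT ✗.
No overlap length from 1 to 6 is perfect, so the longest perfect 3' overlap is 0.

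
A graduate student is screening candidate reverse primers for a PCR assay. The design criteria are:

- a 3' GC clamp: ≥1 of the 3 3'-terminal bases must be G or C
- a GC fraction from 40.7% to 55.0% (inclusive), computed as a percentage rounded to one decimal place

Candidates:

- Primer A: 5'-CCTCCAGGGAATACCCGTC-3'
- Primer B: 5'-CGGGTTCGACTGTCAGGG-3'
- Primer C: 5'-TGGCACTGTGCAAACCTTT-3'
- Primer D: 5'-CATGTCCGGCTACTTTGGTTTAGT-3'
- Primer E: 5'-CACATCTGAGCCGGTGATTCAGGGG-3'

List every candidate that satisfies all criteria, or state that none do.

Primer A (19 nt, A=4 T=3 G=4 C=8): 3' end GTC has 2 G/C ✓; GC 12/19 = 63.2%, outside 40.7–55.0% ✗ — fails.
Primer B (18 nt, A=2 T=4 G=8 C=4): 3' end GGG has 3 G/C ✓; GC 12/18 = 66.7%, outside 40.7–55.0% ✗ — fails.
Primer C (19 nt, A=4 T=6 G=4 C=5): 3' end TTT has 0 G/C, need ≥1 ✗; GC 9/19 = 47.4% ✓ — fails.
Primer D (24 nt, A=3 T=10 G=6 C=5): 3' end AGT has 1 G/C ✓; GC 11/24 = 45.8% ✓ — passes.
Primer E (25 nt, A=5 T=5 G=9 C=6): 3' end GGG has 3 G/C ✓; GC 15/25 = 60.0%, outside 40.7–55.0% ✗ — fails.

Primer D only.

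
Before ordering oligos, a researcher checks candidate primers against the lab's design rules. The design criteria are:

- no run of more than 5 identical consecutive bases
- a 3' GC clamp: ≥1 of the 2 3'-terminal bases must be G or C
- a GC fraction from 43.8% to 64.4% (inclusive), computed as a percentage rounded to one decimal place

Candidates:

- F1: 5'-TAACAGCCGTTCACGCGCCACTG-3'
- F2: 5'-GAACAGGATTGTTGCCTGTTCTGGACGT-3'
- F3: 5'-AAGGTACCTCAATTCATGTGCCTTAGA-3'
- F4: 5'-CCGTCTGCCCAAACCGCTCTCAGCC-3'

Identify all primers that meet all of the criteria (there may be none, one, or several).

F1 (23 nt, A=5 T=4 G=5 C=9): longest run = 2 ✓; 3' end TG has 1 G/C ✓; GC 14/23 = 60.9% ✓ — passes.
F2 (28 nt, A=5 T=9 G=9 C=5): longest run = 2 ✓; 3' end GT has 1 G/C ✓; GC 14/28 = 50.0% ✓ — passes.
F3 (27 nt, A=8 T=8 G=5 C=6): longest run = 2 ✓; 3' end GA has 1 G/C ✓; GC 11/27 = 40.7%, outside 43.8–64.4% ✗ — fails.
F4 (25 nt, A=4 T=4 G=4 C=13): longest run = 3 ✓; 3' end CC has 2 G/C ✓; GC 17/25 = 68.0%, outside 43.8–64.4% ✗ — fails.

F1 and F2.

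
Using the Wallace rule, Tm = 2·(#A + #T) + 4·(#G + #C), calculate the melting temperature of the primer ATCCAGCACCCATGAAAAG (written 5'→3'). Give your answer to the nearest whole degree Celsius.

56°C

Base counts: A=8, T=2, G=3, C=6 (length 19).
Tm = 2·(8+2) + 4·(3+6) = 2·10 + 4·9 = 20 + 36 = 56°C.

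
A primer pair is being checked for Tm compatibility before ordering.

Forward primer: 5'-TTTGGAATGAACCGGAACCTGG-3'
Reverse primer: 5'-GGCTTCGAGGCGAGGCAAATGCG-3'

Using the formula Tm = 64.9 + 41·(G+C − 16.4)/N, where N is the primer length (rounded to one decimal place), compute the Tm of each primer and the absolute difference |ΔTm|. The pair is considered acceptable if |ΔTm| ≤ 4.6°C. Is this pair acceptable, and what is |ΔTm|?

Forward: G+C = 11, N = 22 → Tm = 64.9 + 41·(11 − 16.4)/22 = 54.8°C.
Reverse: G+C = 15, N = 23 → Tm = 64.9 + 41·(15 − 16.4)/23 = 62.4°C.
|ΔTm| = |54.8 − 62.4| = 7.6°C, > 4.6°C.

|ΔTm| = 7.6°C; the pair is not acceptable.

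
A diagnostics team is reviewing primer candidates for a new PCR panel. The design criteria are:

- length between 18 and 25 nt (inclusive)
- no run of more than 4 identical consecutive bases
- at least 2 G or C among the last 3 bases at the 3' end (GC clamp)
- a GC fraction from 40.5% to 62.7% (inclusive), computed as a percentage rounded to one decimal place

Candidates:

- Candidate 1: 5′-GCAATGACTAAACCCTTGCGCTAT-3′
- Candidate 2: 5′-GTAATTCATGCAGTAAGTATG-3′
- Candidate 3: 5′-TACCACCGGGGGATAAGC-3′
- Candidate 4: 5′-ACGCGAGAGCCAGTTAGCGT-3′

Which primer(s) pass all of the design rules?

Candidate 4 only.

Candidate 1 (24 nt, A=7 T=6 G=4 C=7): length 24 ✓; longest run = 3 ✓; 3' end TAT has 0 G/C, need ≥2 ✗; GC 11/24 = 45.8% ✓ — fails.
Candidate 2 (21 nt, A=7 T=7 G=5 C=2): length 21 ✓; longest run = 2 ✓; 3' end ATG has 1 G/C, need ≥2 ✗; GC 7/21 = 33.3%, outside 40.5–62.7% ✗ — fails.
Candidate 3 (18 nt, A=5 T=2 G=6 C=5): length 18 ✓; longest run = 5, exceeds 4 ✗; 3' end AGC has 2 G/C ✓; GC 11/18 = 61.1% ✓ — fails.
Candidate 4 (20 nt, A=5 T=3 G=7 C=5): length 20 ✓; longest run = 2 ✓; 3' end CGT has 2 G/C ✓; GC 12/20 = 60.0% ✓ — passes.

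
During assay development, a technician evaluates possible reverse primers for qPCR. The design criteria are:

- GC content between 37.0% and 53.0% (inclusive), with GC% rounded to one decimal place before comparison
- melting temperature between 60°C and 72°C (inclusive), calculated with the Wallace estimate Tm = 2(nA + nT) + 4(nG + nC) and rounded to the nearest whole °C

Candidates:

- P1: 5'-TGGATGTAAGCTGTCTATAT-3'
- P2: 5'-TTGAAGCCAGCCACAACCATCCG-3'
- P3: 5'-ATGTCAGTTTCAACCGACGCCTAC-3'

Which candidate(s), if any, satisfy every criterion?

P3 only.

P1 (20 nt, A=5 T=8 G=5 C=2): GC 7/20 = 35.0%, outside 37.0–53.0% ✗; Tm = 2·13 + 4·7 = 54°C, outside 60–72°C ✗ — fails.
P2 (23 nt, A=7 T=3 G=4 C=9): GC 13/23 = 56.5%, outside 37.0–53.0% ✗; Tm = 2·10 + 4·13 = 72°C ✓ — fails.
P3 (24 nt, A=6 T=6 G=4 C=8): GC 12/24 = 50.0% ✓; Tm = 2·12 + 4·12 = 72°C ✓ — passes.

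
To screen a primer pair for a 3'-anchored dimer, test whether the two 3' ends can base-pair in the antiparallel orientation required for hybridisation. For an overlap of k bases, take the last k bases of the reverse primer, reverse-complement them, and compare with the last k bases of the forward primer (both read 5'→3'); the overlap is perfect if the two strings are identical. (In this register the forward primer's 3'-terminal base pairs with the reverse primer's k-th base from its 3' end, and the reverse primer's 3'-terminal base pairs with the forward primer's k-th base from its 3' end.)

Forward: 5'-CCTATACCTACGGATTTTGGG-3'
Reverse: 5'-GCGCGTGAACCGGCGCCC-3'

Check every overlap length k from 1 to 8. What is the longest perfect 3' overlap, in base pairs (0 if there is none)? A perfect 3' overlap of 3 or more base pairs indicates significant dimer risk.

Longest perfect overlap: 3 complementary base pairs; significant dimer risk (threshold 3).

Last 8 bases (5'→3') — forward …ATTTTGGG, reverse …CGGCGCCC.
Reverse complement of the reverse primer's last 8 bases: GGGCGCCG; its first k bases are the reverse complement of the reverse primer's last k bases, so a perfect k-base overlap needs the forward primer's last k bases to equal them.
Comparing (forward last k vs required): k=1: G vs G ✓; k=2: GG vs GG ✓; k=3: GGG vs GGG ✓; k=4: TGGG vs GGGC ✗; k=5: TTGGG vs GGGCG ✗; k=6: TTTGGG vs GGGCGC ✗; k=7: TTTTGGG vs GGGCGCC ✗; k=8: ATTTTGGG vs GGGCGCCG ✗.
Perfect overlaps at k = 1, 2, 3; the largest is 3.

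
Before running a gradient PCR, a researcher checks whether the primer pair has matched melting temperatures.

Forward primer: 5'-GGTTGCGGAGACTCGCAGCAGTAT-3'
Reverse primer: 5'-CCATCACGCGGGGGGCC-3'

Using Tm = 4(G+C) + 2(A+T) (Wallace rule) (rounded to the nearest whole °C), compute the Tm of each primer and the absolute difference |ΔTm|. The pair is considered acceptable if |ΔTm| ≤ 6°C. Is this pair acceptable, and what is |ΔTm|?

|ΔTm| = 14°C; the pair is not acceptable.

Forward: A=5 T=5 G=9 C=5 → Tm = 2·10 + 4·14 = 76°C.
Reverse: A=2 T=1 G=7 C=7 → Tm = 2·3 + 4·14 = 62°C.
|ΔTm| = |76 − 62| = 14°C, > 6°C.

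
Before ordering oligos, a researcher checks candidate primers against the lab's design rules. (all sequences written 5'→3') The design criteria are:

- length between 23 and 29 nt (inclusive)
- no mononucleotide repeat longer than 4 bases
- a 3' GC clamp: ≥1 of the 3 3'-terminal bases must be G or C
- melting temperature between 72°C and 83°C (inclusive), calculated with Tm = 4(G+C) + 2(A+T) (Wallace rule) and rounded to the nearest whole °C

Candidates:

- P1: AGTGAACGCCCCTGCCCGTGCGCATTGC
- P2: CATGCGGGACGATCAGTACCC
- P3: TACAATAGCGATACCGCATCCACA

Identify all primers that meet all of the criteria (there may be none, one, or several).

None of the candidates satisfy all criteria.

P1 (28 nt, A=4 T=5 G=8 C=11): length 28 ✓; longest run = 4 ✓; 3' end TGC has 2 G/C ✓; Tm = 2·9 + 4·19 = 94°C, outside 72–83°C ✗ — fails.
P2 (21 nt, A=5 T=3 G=6 C=7): length 21, outside 23–29 ✗; longest run = 3 ✓; 3' end CCC has 3 G/C ✓; Tm = 2·8 + 4·13 = 68°C, outside 72–83°C ✗ — fails.
P3 (24 nt, A=9 T=4 G=3 C=8): length 24 ✓; longest run = 2 ✓; 3' end ACA has 1 G/C ✓; Tm = 2·13 + 4·11 = 70°C, outside 72–83°C ✗ — fails.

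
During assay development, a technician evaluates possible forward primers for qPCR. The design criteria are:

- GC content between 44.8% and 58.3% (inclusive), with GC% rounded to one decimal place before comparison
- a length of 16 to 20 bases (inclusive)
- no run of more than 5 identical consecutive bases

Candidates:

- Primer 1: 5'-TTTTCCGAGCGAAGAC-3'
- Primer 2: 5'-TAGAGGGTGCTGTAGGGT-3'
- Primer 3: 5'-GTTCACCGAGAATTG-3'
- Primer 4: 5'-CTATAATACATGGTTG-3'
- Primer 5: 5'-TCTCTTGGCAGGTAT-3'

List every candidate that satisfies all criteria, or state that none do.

Primer 1 and Primer 2.

Primer 1 (16 nt, A=4 T=4 G=4 C=4): GC 8/16 = 50.0% ✓; length 16 ✓; longest run = 4 ✓ — passes.
Primer 2 (18 nt, A=3 T=5 G=9 C=1): GC 10/18 = 55.6% ✓; length 18 ✓; longest run = 3 ✓ — passes.
Primer 3 (15 nt, A=4 T=4 G=4 C=3): GC 7/15 = 46.7% ✓; length 15, outside 16–20 ✗; longest run = 2 ✓ — fails.
Primer 4 (16 nt, A=5 T=6 G=3 C=2): GC 5/16 = 31.3%, outside 44.8–58.3% ✗; length 16 ✓; longest run = 2 ✓ — fails.
Primer 5 (15 nt, A=2 T=6 G=4 C=3): GC 7/15 = 46.7% ✓; length 15, outside 16–20 ✗; longest run = 2 ✓ — fails.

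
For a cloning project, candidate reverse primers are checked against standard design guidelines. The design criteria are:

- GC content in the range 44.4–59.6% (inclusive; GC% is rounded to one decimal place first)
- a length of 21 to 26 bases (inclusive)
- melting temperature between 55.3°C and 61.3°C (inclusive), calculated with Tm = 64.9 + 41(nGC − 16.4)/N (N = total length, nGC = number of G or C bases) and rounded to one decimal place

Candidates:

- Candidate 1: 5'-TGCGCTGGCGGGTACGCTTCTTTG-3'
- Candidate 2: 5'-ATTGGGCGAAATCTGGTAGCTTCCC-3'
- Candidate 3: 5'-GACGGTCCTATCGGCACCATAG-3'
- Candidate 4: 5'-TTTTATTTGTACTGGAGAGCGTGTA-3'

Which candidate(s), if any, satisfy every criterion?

Candidate 2 and Candidate 3.

Candidate 1 (24 nt, A=1 T=8 G=9 C=6): GC 15/24 = 62.5%, outside 44.4–59.6% ✗; length 24 ✓; Tm = 64.9 + 41·(15 − 16.4)/24 = 62.5°C, outside 55.3–61.3°C ✗ — fails.
Candidate 2 (25 nt, A=5 T=7 G=7 C=6): GC 13/25 = 52.0% ✓; length 25 ✓; Tm = 64.9 + 41·(13 − 16.4)/25 = 59.3°C ✓ — passes.
Candidate 3 (22 nt, A=5 T=4 G=6 C=7): GC 13/22 = 59.1% ✓; length 22 ✓; Tm = 64.9 + 41·(13 − 16.4)/22 = 58.6°C ✓ — passes.
Candidate 4 (25 nt, A=5 T=11 G=7 C=2): GC 9/25 = 36.0%, outside 44.4–59.6% ✗; length 25 ✓; Tm = 64.9 + 41·(9 − 16.4)/25 = 52.8°C, outside 55.3–61.3°C ✗ — fails.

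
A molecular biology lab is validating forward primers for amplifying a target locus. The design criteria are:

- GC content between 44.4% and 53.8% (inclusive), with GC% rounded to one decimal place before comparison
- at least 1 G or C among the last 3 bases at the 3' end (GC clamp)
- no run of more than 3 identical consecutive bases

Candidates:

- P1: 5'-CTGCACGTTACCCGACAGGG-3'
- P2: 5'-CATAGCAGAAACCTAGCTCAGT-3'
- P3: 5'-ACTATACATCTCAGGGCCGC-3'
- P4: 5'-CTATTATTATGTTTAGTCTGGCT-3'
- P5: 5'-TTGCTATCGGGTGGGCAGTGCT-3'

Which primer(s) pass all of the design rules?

P1 (20 nt, A=4 T=3 G=6 C=7): GC 13/20 = 65.0%, outside 44.4–53.8% ✗; 3' end GGG has 3 G/C ✓; longest run = 3 ✓ — fails.
P2 (22 nt, A=8 T=4 G=4 C=6): GC 10/22 = 45.5% ✓; 3' end AGT has 1 G/C ✓; longest run = 3 ✓ — passes.
P3 (20 nt, A=5 T=4 G=4 C=7): GC 11/20 = 55.0%, outside 44.4–53.8% ✗; 3' end CGC has 3 G/C ✓; longest run = 3 ✓ — fails.
P4 (23 nt, A=4 T=12 G=4 C=3): GC 7/23 = 30.4%, outside 44.4–53.8% ✗; 3' end GCT has 2 G/C ✓; longest run = 3 ✓ — fails.
P5 (22 nt, A=2 T=7 G=9 C=4): GC 13/22 = 59.1%, outside 44.4–53.8% ✗; 3' end GCT has 2 G/C ✓; longest run = 3 ✓ — fails.

P2 only.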